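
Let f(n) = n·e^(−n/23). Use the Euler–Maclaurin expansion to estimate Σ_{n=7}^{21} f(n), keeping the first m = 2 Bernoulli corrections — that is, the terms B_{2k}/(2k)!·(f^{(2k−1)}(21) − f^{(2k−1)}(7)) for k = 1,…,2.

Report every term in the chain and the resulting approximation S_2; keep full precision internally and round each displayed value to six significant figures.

S_2 ≈ 109.586

Integral: ∫_7^21 x·e^(−x/23) dx = 102.830.
Boundary: ½(f(7) + f(21)) = ½(5.16323 + 8.42732) = 6.79528.
So far: 109.626.
Order-1 term: 1/12 · (0.0348957 − 0.513116) = -0.0398517.
Partial sum through k=1: 109.586.
Order-2 term: −1/720 · (0.00158317 − 0.00375865) = 3.02149e-06.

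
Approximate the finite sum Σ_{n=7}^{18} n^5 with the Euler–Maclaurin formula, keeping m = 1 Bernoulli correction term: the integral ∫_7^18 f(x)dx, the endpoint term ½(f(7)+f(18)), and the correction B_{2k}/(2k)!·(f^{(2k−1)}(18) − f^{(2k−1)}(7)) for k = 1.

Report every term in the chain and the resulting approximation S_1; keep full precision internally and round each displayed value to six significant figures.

Integral: ∫_7^18 x^5 dx = 5.64910e+06.
½[f(7) + f(18)] = ½[16807.0 + 1.88957e+06] = 953188.
Integral + boundary = 6.60228e+06.
Order-1 term: 1/12 · (524880 − 12005.0) = 42739.6.

S_1 ≈ 6.64502e+06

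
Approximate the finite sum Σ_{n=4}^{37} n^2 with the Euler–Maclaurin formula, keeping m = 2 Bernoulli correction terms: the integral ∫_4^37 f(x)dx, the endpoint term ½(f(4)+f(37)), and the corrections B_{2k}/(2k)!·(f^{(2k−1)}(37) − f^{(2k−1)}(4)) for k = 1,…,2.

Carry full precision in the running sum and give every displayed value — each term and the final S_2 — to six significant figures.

S_2 ≈ 17561.0

Integral: ∫_4^37 x^2 dx = 16863.0.
½[f(4) + f(37)] = ½[16.0000 + 1369.00] = 692.500.
Integral + boundary = 17555.5.
Order-1 term: 1/12 · (74.0000 − 8.00000) = 5.50000.
Partial sum through k=1: 17561.0.
Order-2 term: −1/720 · (0.00000 − 0.00000) = 0.00000.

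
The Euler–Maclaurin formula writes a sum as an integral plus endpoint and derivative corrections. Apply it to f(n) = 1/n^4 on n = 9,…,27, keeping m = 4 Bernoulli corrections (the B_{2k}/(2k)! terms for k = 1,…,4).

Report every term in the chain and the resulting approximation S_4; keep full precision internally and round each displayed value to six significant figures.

∫_9^27 1/x^4 dx evaluates to 0.000440312.
Endpoint term: (f(9) + f(27))/2 = (0.000152416 + 1.88168e-06)/2 = 7.71487e-05.
So far: 0.000517461.
Correction k=1: B_{2}/2! · (f^{(1)}(27) − f^{(1)}(9)) = 1/12 · (-2.78767e-07 − (-6.77404e-05)) = 5.62180e-06.
Partial sum through k=1: 0.000523083.
Correction k=2: B_{4}/4! · (f^{(3)}(27) − f^{(3)}(9)) = −1/720 · (-1.14719e-08 − (-2.50890e-05)) = -3.48299e-08.
Partial sum through k=2: 0.000523048.
Correction k=3: B_{6}/6! · (f^{(5)}(27) − f^{(5)}(9)) = 1/30240 · (-8.81242e-10 − (-1.73455e-05)) = 5.73565e-10.
Partial sum through k=3: 0.000523049.
Correction k=4: B_{8}/8! · (f^{(7)}(27) − f^{(7)}(9)) = −1/1209600 · (-1.08795e-10 − (-1.92728e-05)) = -1.59331e-11.

S_4 ≈ 0.000523049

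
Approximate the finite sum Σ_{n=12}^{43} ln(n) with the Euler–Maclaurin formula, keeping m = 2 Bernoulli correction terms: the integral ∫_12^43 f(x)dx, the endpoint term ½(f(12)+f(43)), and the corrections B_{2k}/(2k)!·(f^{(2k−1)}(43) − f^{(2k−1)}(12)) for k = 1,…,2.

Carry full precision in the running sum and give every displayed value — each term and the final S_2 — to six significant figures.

S_2 ≈ 104.031

∫_12^43 ln(x) dx evaluates to 100.913.
Boundary: ½(f(12) + f(43)) = ½(2.48491 + 3.76120) = 3.12305.
So far: 104.036.
k=1: B_{2}/(2)! × [f^{(1)}(43) − f^{(1)}(12)] = 1/12 × (0.0232558 − 0.0833333) = -0.00500646.
Partial sum through k=1: 104.031.
k=2: B_{4}/(4)! × [f^{(3)}(43) − f^{(3)}(12)] = −1/720 × (2.51550e-05 − 0.00115741) = 1.57257e-06.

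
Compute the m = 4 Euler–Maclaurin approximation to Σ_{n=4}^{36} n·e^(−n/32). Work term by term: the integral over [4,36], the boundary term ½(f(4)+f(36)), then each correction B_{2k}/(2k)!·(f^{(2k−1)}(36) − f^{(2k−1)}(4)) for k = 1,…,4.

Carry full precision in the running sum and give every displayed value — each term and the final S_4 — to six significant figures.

S_4 ≈ 317.734

The integral term ∫_4^36 x·e^(−x/32) dx = 310.193.
½[f(4) + f(36)] = ½[3.52999 + 11.6875] = 7.60874.
Running total after boundary: 317.801.
Correction k=1: B_{2}/2! · (f^{(1)}(36) − f^{(1)}(4)) = 1/12 · (-0.0405816 − 0.772185) = -0.0677305.
After k=1: 317.734.
Correction k=2: B_{4}/4! · (f^{(3)}(36) − f^{(3)}(4)) = −1/720 · (0.000594456 − 0.00247771) = 2.61563e-06.
After k=2: 317.734.
Correction k=3: B_{6}/6! · (f^{(5)}(36) − f^{(5)}(4)) = 1/30240 · (1.19975e-06 − 4.10287e-06) = -9.60027e-11.
After k=3: 317.734.
Correction k=4: B_{8}/8! · (f^{(7)}(36) − f^{(7)}(4)) = −1/1209600 · (1.77634e-09 − 5.65049e-09) = 3.20283e-15.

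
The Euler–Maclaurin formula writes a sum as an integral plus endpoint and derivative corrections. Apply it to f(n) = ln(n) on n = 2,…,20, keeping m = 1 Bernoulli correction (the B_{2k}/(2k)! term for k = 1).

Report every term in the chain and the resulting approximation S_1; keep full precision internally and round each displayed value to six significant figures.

S_1 ≈ 42.3353

∫_2^20 ln(x) dx evaluates to 40.5284.
Boundary: ½(f(2) + f(20)) = ½(0.693147 + 2.99573) = 1.84444.
Integral + boundary = 42.3728.
Order-1 term: 1/12 · (0.0500000 − 0.500000) = -0.0375000.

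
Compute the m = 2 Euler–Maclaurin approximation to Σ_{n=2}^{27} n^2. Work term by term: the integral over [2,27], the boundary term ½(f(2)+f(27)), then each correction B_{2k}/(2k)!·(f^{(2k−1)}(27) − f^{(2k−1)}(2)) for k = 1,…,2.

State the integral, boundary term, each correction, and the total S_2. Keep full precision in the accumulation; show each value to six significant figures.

Integral: ∫_2^27 x^2 dx = 6558.33.
Boundary: ½(f(2) + f(27)) = ½(4.00000 + 729.000) = 366.500.
So far: 6924.83.
Order-1 term: 1/12 · (54.0000 − 4.00000) = 4.16667.
Running total after k=1: 6929.00.
Order-2 term: −1/720 · (0.00000 − 0.00000) = 0.00000.

S_2 ≈ 6929.00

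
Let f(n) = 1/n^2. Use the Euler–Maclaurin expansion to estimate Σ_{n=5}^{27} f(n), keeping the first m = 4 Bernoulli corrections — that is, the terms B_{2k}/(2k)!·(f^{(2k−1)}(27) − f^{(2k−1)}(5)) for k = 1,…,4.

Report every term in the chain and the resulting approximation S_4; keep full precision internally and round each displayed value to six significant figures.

S_4 ≈ 0.184963

Integral: ∫_5^27 1/x^2 dx = 0.162963.
½[f(5) + f(27)] = ½[0.0400000 + 0.00137174] = 0.0206859.
So far: 0.183649.
Correction k=1: B_{2}/2! · (f^{(1)}(27) − f^{(1)}(5)) = 1/12 · (-0.000101611 − (-0.0160000)) = 0.00132487.
Partial sum through k=1: 0.184974.
Correction k=2: B_{4}/4! · (f^{(3)}(27) − f^{(3)}(5)) = −1/720 · (-1.67260e-06 − (-0.00768000)) = -1.06643e-05.
Partial sum through k=2: 0.184963.
Correction k=3: B_{6}/6! · (f^{(5)}(27) − f^{(5)}(5)) = 1/30240 · (-6.88313e-08 − (-0.00921600)) = 3.04760e-07.
Partial sum through k=3: 0.184963.
Correction k=4: B_{8}/8! · (f^{(7)}(27) − f^{(7)}(5)) = −1/1209600 · (-5.28745e-09 − (-0.0206438)) = -1.70667e-08.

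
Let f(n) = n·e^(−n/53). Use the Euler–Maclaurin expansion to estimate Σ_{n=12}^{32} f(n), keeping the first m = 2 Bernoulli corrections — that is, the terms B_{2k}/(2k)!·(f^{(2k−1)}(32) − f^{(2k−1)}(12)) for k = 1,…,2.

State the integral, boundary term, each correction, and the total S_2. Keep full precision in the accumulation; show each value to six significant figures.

∫_12^32 x·e^(−x/53) dx evaluates to 283.914.
Boundary: ½(f(12) + f(32)) = ½(9.56864 + 17.4958) = 13.5322.
Running total after boundary: 297.446.
Correction k=1: B_{2}/2! · (f^{(1)}(32) − f^{(1)}(12)) = 1/12 · (0.216635 − 0.616847) = -0.0333510.
Running total after k=1: 297.413.
Correction k=2: B_{4}/4! · (f^{(3)}(32) − f^{(3)}(12)) = −1/720 · (0.000466402 − 0.000787334) = 4.45738e-07.

S_2 ≈ 297.413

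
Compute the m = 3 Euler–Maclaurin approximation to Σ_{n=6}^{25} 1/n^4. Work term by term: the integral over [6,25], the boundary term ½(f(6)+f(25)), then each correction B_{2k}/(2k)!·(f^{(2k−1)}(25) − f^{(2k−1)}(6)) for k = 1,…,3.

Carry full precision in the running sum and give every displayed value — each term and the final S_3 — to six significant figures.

S_3 ≈ 0.00195122

∫_6^25 1/x^4 dx evaluates to 0.00152188.
Boundary: ½(f(6) + f(25)) = ½(0.000771605 + 2.56000e-06) = 0.000387082.
Running total after boundary: 0.00190896.
k=1: B_{2}/(2)! × [f^{(1)}(25) − f^{(1)}(6)] = 1/12 × (-4.09600e-07 − (-0.000514403)) = 4.28328e-05.
Partial sum through k=1: 0.00195179.
k=2: B_{4}/(4)! × [f^{(3)}(25) − f^{(3)}(6)] = −1/720 × (-1.96608e-08 − (-0.000428669)) = -5.95347e-07.
Partial sum through k=2: 0.00195120.
k=3: B_{6}/(6)! × [f^{(5)}(25) − f^{(5)}(6)] = 1/30240 × (-1.76161e-09 − (-0.000666819)) = 2.20508e-08.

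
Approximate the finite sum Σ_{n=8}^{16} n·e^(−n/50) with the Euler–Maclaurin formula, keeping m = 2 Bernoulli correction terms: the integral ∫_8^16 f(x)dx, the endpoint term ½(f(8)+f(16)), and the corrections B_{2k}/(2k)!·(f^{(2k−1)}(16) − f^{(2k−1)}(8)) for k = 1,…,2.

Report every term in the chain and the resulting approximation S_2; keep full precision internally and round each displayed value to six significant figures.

The integral term ∫_8^16 x·e^(−x/50) dx = 74.9252.
½[f(8) + f(16)] = ½[6.81715 + 11.6184] = 9.21777.
Running total after boundary: 84.1429.
Correction k=1: B_{2}/2! · (f^{(1)}(16) − f^{(1)}(8)) = 1/12 · (0.493781 − 0.715801) = -0.0185016.
Partial sum through k=1: 84.1244.
Correction k=2: B_{4}/4! · (f^{(3)}(16) − f^{(3)}(8)) = −1/720 · (0.000778432 − 0.000968035) = 2.63338e-07.

S_2 ≈ 84.1244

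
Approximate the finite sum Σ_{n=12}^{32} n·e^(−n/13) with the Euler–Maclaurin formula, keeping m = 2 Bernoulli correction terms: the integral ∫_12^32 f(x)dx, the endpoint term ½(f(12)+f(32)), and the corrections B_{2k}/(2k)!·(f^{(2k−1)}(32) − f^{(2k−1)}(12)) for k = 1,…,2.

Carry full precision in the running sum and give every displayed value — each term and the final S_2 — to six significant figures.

The integral term ∫_12^32 x·e^(−x/13) dx = 79.2182.
½[f(12) + f(32)] = ½[4.76754 + 2.72972] = 3.74863.
Integral + boundary = 82.9668.
k=1: B_{2}/(2)! × [f^{(1)}(32) − f^{(1)}(12)] = 1/12 × (-0.124675 − 0.0305611) = -0.0129363.
Running total after k=1: 82.9539.
k=2: B_{4}/(4)! × [f^{(3)}(32) − f^{(3)}(12)] = −1/720 × (0.000271791 − 0.00488255) = 6.40383e-06.

S_2 ≈ 82.9539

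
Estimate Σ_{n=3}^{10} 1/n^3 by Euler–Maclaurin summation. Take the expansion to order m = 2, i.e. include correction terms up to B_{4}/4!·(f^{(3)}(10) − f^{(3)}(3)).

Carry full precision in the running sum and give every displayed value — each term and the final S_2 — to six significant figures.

S_2 ≈ 0.0725213

The integral term ∫_3^10 1/x^3 dx = 0.0505556.
Endpoint term: (f(3) + f(10))/2 = (0.0370370 + 0.00100000)/2 = 0.0190185.
So far: 0.0695741.
Order-1 term: 1/12 · (-0.000300000 − (-0.0370370)) = 0.00306142.
Partial sum through k=1: 0.0726355.
Order-2 term: −1/720 · (-6.00000e-05 − (-0.0823045)) = -0.000114229.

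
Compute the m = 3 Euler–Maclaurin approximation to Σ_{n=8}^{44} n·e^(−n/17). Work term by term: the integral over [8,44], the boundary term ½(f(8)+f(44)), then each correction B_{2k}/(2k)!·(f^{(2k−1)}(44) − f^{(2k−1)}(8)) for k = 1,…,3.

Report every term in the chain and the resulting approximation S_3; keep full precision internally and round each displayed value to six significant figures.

∫_8^44 x·e^(−x/17) dx evaluates to 187.537.
Endpoint term: (f(8) + f(44))/2 = (4.99708 + 3.30671)/2 = 4.15189.
Integral + boundary = 191.688.
k=1: B_{2}/(2)! × [f^{(1)}(44) − f^{(1)}(8)] = 1/12 × (-0.119360 − 0.330689) = -0.0375041.
Partial sum through k=1: 191.651.
k=2: B_{4}/(4)! × [f^{(3)}(44) − f^{(3)}(8)] = −1/720 × (0.000107077 − 0.00546698) = 7.44432e-06.
Partial sum through k=2: 191.651.
k=3: B_{6}/(6)! × [f^{(5)}(44) − f^{(5)}(8)] = 1/30240 × (2.17012e-06 − 3.38744e-05) = -1.04842e-09.

S_3 ≈ 191.651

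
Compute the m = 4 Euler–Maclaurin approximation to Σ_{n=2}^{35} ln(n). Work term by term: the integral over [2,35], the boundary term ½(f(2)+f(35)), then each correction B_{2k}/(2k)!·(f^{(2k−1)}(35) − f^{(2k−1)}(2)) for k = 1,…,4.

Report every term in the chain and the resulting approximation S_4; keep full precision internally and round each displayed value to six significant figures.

S_4 ≈ 92.1362

The integral term ∫_2^35 ln(x) dx = 90.0509.
½[f(2) + f(35)] = ½[0.693147 + 3.55535] = 2.12425.
So far: 92.1751.
k=1: B_{2}/(2)! × [f^{(1)}(35) − f^{(1)}(2)] = 1/12 × (0.0285714 − 0.500000) = -0.0392857.
Running total after k=1: 92.1358.
k=2: B_{4}/(4)! × [f^{(3)}(35) − f^{(3)}(2)] = −1/720 × (4.66472e-05 − 0.250000) = 0.000347157.
Running total after k=2: 92.1362.
k=3: B_{6}/(6)! × [f^{(5)}(35) − f^{(5)}(2)] = 1/30240 × (4.56952e-07 − 0.750000) = -2.48016e-05.
Running total after k=3: 92.1362.
k=4: B_{8}/(8)! × [f^{(7)}(35) − f^{(7)}(2)] = −1/1209600 × (1.11907e-08 − 5.62500) = 4.65030e-06.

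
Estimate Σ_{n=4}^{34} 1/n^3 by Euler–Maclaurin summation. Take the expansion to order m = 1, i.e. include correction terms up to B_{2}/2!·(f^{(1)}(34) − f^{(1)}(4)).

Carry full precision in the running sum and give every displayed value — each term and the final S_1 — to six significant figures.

S_1 ≈ 0.0396191

Integral: ∫_4^34 1/x^3 dx = 0.0308175.
Boundary: ½(f(4) + f(34)) = ½(0.0156250 + 2.54427e-05) = 0.00782522.
Running total after boundary: 0.0386427.
Correction k=1: B_{2}/2! · (f^{(1)}(34) − f^{(1)}(4)) = 1/12 · (-2.24494e-06 − (-0.0117188)) = 0.000976375.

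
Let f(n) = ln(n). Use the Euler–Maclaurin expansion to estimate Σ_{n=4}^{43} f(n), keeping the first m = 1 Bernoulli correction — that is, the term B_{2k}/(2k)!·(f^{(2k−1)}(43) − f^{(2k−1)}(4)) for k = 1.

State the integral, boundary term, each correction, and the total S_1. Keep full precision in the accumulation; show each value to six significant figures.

S_1 ≈ 119.741

Integral: ∫_4^43 ln(x) dx = 117.186.
Boundary: ½(f(4) + f(43)) = ½(1.38629 + 3.76120) = 2.57375.
Running total after boundary: 119.760.
Order-1 term: 1/12 · (0.0232558 − 0.250000) = -0.0188953.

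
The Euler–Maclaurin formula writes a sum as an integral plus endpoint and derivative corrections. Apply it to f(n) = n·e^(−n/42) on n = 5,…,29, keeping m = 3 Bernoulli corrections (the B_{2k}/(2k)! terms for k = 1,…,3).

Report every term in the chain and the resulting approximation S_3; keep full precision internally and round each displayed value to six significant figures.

Integral: ∫_5^29 x·e^(−x/42) dx = 257.461.
½[f(5) + f(29)] = ½[4.43883 + 14.5388] = 9.48880.
Running total after boundary: 266.950.
Order-1 term: 1/12 · (0.155176 − 0.782079) = -0.0522419.
Running total after k=1: 266.898.
Order-2 term: −1/720 · (0.000656378 − 0.00144989) = 1.10210e-06.
Running total after k=2: 266.898.
Order-3 term: 1/30240 · (6.94324e-07 − 1.39253e-06) = -2.30889e-11.

S_3 ≈ 266.898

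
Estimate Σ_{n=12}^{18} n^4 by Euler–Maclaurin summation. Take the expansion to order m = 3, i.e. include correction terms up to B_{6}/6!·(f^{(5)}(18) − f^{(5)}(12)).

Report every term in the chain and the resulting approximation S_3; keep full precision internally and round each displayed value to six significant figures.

S_3 ≈ 392371

Integral: ∫_12^18 x^4 dx = 328147.
Endpoint term: (f(12) + f(18))/2 = (20736.0 + 104976)/2 = 62856.0.
Integral + boundary = 391003.
Order-1 term: 1/12 · (23328.0 − 6912.00) = 1368.00.
Running total after k=1: 392371.
Order-2 term: −1/720 · (432.000 − 288.000) = -0.200000.
Running total after k=2: 392371.
Order-3 term: 1/30240 · (0.00000 − 0.00000) = 0.00000.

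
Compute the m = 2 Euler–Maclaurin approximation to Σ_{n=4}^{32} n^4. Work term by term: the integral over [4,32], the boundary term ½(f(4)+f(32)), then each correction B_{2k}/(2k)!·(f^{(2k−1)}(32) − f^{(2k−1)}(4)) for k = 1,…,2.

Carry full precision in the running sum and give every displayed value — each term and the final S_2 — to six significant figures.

S_2 ≈ 7.24600e+06

∫_4^32 x^4 dx evaluates to 6.71068e+06.
Endpoint term: (f(4) + f(32))/2 = (256.000 + 1.04858e+06)/2 = 524416.
Running total after boundary: 7.23510e+06.
Order-1 term: 1/12 · (131072 − 256.000) = 10901.3.
Partial sum through k=1: 7.24600e+06.
Order-2 term: −1/720 · (768.000 − 96.0000) = -0.933333.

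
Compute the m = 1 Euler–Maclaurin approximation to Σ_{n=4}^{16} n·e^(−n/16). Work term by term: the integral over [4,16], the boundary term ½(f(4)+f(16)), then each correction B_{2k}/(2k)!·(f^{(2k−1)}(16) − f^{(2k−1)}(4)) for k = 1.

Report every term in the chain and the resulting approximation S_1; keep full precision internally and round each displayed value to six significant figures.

Integral: ∫_4^16 x·e^(−x/16) dx = 60.8620.
Boundary: ½(f(4) + f(16)) = ½(3.11520 + 5.88607) = 4.50064.
Integral + boundary = 65.3626.
Order-1 term: 1/12 · (0.00000 − 0.584101) = -0.0486750.

S_1 ≈ 65.3139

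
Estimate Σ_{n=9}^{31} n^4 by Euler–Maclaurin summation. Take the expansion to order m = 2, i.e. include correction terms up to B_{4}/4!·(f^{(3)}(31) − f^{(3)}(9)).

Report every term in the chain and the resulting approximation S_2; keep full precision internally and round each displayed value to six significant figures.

S_2 ≈ 6.18875e+06

∫_9^31 x^4 dx evaluates to 5.71402e+06.
Boundary: ½(f(9) + f(31)) = ½(6561.00 + 923521) = 465041.
Integral + boundary = 6.17906e+06.
Correction k=1: B_{2}/2! · (f^{(1)}(31) − f^{(1)}(9)) = 1/12 · (119164 − 2916.00) = 9687.33.
Running total after k=1: 6.18875e+06.
Correction k=2: B_{4}/4! · (f^{(3)}(31) − f^{(3)}(9)) = −1/720 · (744.000 − 216.000) = -0.733333.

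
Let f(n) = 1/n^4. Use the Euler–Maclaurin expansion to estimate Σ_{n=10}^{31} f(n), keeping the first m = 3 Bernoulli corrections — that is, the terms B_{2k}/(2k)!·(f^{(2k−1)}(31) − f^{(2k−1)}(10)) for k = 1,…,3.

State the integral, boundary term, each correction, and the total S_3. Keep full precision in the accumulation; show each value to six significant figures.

S_3 ≈ 0.000375991

∫_10^31 1/x^4 dx evaluates to 0.000322144.
½[f(10) + f(31)] = ½[0.000100000 + 1.08281e-06] = 5.05414e-05.
Integral + boundary = 0.000372686.
k=1: B_{2}/(2)! × [f^{(1)}(31) − f^{(1)}(10)] = 1/12 × (-1.39718e-07 − (-4.00000e-05)) = 3.32169e-06.
Running total after k=1: 0.000376007.
k=2: B_{4}/(4)! × [f^{(3)}(31) − f^{(3)}(10)] = −1/720 × (-4.36164e-09 − (-1.20000e-05)) = -1.66606e-08.
Running total after k=2: 0.000375991.
k=3: B_{6}/(6)! × [f^{(5)}(31) − f^{(5)}(10)] = 1/30240 × (-2.54164e-10 − (-6.72000e-06)) = 2.22214e-10.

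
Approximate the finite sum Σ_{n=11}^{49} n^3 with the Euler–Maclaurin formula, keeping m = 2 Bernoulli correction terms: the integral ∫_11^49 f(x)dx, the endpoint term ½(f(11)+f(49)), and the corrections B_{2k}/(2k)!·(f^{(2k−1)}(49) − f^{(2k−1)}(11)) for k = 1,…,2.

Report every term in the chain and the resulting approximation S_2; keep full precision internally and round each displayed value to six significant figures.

∫_11^49 x^3 dx evaluates to 1.43754e+06.
Boundary: ½(f(11) + f(49)) = ½(1331.00 + 117649) = 59490.0.
Running total after boundary: 1.49703e+06.
k=1: B_{2}/(2)! × [f^{(1)}(49) − f^{(1)}(11)] = 1/12 × (7203.00 − 363.000) = 570.000.
After k=1: 1.49760e+06.
k=2: B_{4}/(4)! × [f^{(3)}(49) − f^{(3)}(11)] = −1/720 × (6.00000 − 6.00000) = 0.00000.

S_2 ≈ 1.49760e+06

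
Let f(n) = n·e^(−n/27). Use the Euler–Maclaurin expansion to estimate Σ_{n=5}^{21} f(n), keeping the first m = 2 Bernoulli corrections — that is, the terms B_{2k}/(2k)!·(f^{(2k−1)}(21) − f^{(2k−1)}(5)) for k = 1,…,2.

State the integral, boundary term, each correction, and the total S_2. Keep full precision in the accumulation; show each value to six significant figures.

S_2 ≈ 129.379

∫_5^21 x·e^(−x/27) dx evaluates to 122.525.
½[f(5) + f(21)] = ½[4.15475 + 9.64794] = 6.90135.
Integral + boundary = 129.427.
k=1: B_{2}/(2)! × [f^{(1)}(21) − f^{(1)}(5)] = 1/12 × (0.102095 − 0.677071) = -0.0479147.
After k=1: 129.379.
k=2: B_{4}/(4)! × [f^{(3)}(21) − f^{(3)}(5)] = −1/720 × (0.00140048 − 0.00320847) = 2.51110e-06.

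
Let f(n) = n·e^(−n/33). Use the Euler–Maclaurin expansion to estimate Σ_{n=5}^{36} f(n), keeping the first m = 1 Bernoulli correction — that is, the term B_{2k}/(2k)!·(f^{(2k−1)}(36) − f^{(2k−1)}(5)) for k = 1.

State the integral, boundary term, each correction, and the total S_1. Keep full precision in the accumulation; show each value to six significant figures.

S_1 ≈ 320.956

The integral term ∫_5^36 x·e^(−x/33) dx = 312.824.
½[f(5) + f(36)] = ½[4.29702 + 12.0928] = 8.19491.
So far: 321.019.
Order-1 term: 1/12 · (-0.0305374 − 0.729192) = -0.0633108.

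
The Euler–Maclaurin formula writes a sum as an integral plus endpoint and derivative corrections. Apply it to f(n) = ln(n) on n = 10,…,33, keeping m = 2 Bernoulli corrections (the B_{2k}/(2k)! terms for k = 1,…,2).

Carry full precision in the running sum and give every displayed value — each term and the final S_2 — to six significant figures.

Integral: ∫_10^33 ln(x) dx = 69.3589.
Boundary: ½(f(10) + f(33)) = ½(2.30259 + 3.49651) = 2.89955.
So far: 72.2584.
Correction k=1: B_{2}/2! · (f^{(1)}(33) − f^{(1)}(10)) = 1/12 · (0.0303030 − 0.100000) = -0.00580808.
After k=1: 72.2526.
Correction k=2: B_{4}/4! · (f^{(3)}(33) − f^{(3)}(10)) = −1/720 · (5.56529e-05 − 0.00200000) = 2.70048e-06.

S_2 ≈ 72.2526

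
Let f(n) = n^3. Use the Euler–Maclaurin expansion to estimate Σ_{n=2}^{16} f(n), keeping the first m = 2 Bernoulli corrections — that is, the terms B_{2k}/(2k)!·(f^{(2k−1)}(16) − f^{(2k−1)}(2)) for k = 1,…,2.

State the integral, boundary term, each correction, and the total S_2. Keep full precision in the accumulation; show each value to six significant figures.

Integral: ∫_2^16 x^3 dx = 16380.0.
½[f(2) + f(16)] = ½[8.00000 + 4096.00] = 2052.00.
Integral + boundary = 18432.0.
k=1: B_{2}/(2)! × [f^{(1)}(16) − f^{(1)}(2)] = 1/12 × (768.000 − 12.0000) = 63.0000.
Running total after k=1: 18495.0.
k=2: B_{4}/(4)! × [f^{(3)}(16) − f^{(3)}(2)] = −1/720 × (6.00000 − 6.00000) = 0.00000.

S_2 ≈ 18495.0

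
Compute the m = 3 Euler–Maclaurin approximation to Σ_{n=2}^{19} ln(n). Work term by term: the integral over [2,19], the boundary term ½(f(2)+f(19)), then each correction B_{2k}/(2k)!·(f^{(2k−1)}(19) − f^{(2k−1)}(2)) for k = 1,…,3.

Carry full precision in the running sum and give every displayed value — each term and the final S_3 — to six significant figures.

Integral: ∫_2^19 ln(x) dx = 37.5580.
½[f(2) + f(19)] = ½[0.693147 + 2.94444] = 1.81879.
Running total after boundary: 39.3768.
Order-1 term: 1/12 · (0.0526316 − 0.500000) = -0.0372807.
Partial sum through k=1: 39.3396.
Order-2 term: −1/720 · (0.000291588 − 0.250000) = 0.000346817.
Partial sum through k=2: 39.3399.
Order-3 term: 1/30240 · (9.69267e-06 − 0.750000) = -2.48013e-05.

S_3 ≈ 39.3399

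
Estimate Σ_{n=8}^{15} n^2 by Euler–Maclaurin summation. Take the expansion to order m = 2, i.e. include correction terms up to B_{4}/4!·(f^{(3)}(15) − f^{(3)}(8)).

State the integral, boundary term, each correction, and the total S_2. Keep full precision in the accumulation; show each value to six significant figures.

Integral: ∫_8^15 x^2 dx = 954.333.
Boundary: ½(f(8) + f(15)) = ½(64.0000 + 225.000) = 144.500.
Running total after boundary: 1098.83.
Order-1 term: 1/12 · (30.0000 − 16.0000) = 1.16667.
Running total after k=1: 1100.00.
Order-2 term: −1/720 · (0.00000 − 0.00000) = 0.00000.

S_2 ≈ 1100.00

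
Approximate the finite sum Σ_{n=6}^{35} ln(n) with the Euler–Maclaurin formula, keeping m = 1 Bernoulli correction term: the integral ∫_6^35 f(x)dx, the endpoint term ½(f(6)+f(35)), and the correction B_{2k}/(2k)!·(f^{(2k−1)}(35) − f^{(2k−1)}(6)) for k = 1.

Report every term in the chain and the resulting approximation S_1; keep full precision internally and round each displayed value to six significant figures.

S_1 ≈ 87.3487

The integral term ∫_6^35 ln(x) dx = 84.6866.
Endpoint term: (f(6) + f(35))/2 = (1.79176 + 3.55535)/2 = 2.67355.
Integral + boundary = 87.3602.
Correction k=1: B_{2}/2! · (f^{(1)}(35) − f^{(1)}(6)) = 1/12 · (0.0285714 − 0.166667) = -0.0115079.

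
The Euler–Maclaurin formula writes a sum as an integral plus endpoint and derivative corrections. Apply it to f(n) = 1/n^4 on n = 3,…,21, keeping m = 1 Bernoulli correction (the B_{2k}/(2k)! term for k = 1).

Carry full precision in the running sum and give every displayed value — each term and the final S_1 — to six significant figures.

S_1 ≈ 0.0198568

∫_3^21 1/x^4 dx evaluates to 0.0123097.
½[f(3) + f(21)] = ½[0.0123457 + 5.14189e-06] = 0.00617541.
Running total after boundary: 0.0184851.
Order-1 term: 1/12 · (-9.79408e-07 − (-0.0164609)) = 0.00137166.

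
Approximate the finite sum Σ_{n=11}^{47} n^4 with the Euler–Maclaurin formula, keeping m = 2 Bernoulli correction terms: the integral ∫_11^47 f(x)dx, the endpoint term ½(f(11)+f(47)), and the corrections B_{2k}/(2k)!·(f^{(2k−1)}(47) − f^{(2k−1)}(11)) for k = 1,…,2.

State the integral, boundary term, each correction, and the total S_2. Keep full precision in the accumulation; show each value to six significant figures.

Integral: ∫_11^47 x^4 dx = 4.58368e+07.
Boundary: ½(f(11) + f(47)) = ½(14641.0 + 4.87968e+06) = 2.44716e+06.
Running total after boundary: 4.82840e+07.
k=1: B_{2}/(2)! × [f^{(1)}(47) − f^{(1)}(11)] = 1/12 × (415292 − 5324.00) = 34164.0.
Partial sum through k=1: 4.83181e+07.
k=2: B_{4}/(4)! × [f^{(3)}(47) − f^{(3)}(11)] = −1/720 × (1128.00 − 264.000) = -1.20000.

S_2 ≈ 4.83181e+07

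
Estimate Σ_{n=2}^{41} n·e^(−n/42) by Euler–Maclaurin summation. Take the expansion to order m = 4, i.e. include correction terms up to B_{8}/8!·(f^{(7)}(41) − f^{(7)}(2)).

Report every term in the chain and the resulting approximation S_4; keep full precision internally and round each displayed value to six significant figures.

Integral: ∫_2^41 x·e^(−x/42) dx = 448.734.
Boundary: ½(f(2) + f(41)) = ½(1.90699 + 15.4465) = 8.67674.
Running total after boundary: 457.411.
Order-1 term: 1/12 · (0.00897009 − 0.908092) = -0.0749269.
Running total after k=1: 457.336.
Order-2 term: −1/720 · (0.000432232 − 0.00159585) = 1.61614e-06.
Running total after k=2: 457.336.
Order-3 term: 1/30240 · (4.87176e-07 − 1.51753e-06) = -3.40724e-11.
Running total after k=3: 457.336.
Order-4 term: −1/1209600 · (4.13448e-10 − 1.20769e-09) = 6.56619e-16.

S_4 ≈ 457.336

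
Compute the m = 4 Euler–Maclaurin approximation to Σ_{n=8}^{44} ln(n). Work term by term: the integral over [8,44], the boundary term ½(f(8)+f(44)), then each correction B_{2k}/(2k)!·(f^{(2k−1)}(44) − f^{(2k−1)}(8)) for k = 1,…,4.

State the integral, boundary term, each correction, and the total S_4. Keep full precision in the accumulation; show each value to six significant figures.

S_4 ≈ 116.792

Integral: ∫_8^44 ln(x) dx = 113.869.
Endpoint term: (f(8) + f(44))/2 = (2.07944 + 3.78419)/2 = 2.93182.
Running total after boundary: 116.801.
k=1: B_{2}/(2)! × [f^{(1)}(44) − f^{(1)}(8)] = 1/12 × (0.0227273 − 0.125000) = -0.00852273.
Partial sum through k=1: 116.792.
k=2: B_{4}/(4)! × [f^{(3)}(44) − f^{(3)}(8)] = −1/720 × (2.34786e-05 − 0.00390625) = 5.39274e-06.
Partial sum through k=2: 116.792.
k=3: B_{6}/(6)! × [f^{(5)}(44) − f^{(5)}(8)] = 1/30240 × (1.45528e-07 − 0.000732422) = -2.42155e-08.
Partial sum through k=3: 116.792.
k=4: B_{8}/(8)! × [f^{(7)}(44) − f^{(7)}(8)] = −1/1209600 × (2.25509e-09 − 0.000343323) = 2.83830e-10.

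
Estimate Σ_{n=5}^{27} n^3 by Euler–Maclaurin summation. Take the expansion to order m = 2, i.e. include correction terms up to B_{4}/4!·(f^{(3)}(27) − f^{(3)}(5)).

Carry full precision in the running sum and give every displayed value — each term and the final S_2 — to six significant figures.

S_2 ≈ 142784

The integral term ∫_5^27 x^3 dx = 132704.
Endpoint term: (f(5) + f(27))/2 = (125.000 + 19683.0)/2 = 9904.00.
Running total after boundary: 142608.
Order-1 term: 1/12 · (2187.00 − 75.0000) = 176.000.
Partial sum through k=1: 142784.
Order-2 term: −1/720 · (6.00000 − 6.00000) = 0.00000.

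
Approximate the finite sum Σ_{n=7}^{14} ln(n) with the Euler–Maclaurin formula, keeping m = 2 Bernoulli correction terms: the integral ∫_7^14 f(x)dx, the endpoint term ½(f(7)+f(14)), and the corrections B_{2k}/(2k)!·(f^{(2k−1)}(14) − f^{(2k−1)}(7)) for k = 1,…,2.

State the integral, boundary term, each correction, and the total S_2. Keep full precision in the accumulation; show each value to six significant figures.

S_2 ≈ 18.6120

∫_7^14 ln(x) dx evaluates to 16.3254.
½[f(7) + f(14)] = ½[1.94591 + 2.63906] = 2.29248.
So far: 18.6179.
k=1: B_{2}/(2)! × [f^{(1)}(14) − f^{(1)}(7)] = 1/12 × (0.0714286 − 0.142857) = -0.00595238.
After k=1: 18.6120.
k=2: B_{4}/(4)! × [f^{(3)}(14) − f^{(3)}(7)] = −1/720 × (0.000728863 − 0.00583090) = 7.08617e-06.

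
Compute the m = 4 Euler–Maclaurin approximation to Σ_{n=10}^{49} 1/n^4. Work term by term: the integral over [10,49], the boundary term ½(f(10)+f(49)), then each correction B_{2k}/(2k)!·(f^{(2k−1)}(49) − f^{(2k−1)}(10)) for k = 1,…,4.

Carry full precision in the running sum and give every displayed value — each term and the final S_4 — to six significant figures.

S_4 ≈ 0.000383902

Integral: ∫_10^49 1/x^4 dx = 0.000330500.
Endpoint term: (f(10) + f(49))/2 = (0.000100000 + 1.73467e-07)/2 = 5.00867e-05.
Running total after boundary: 0.000380587.
Order-1 term: 1/12 · (-1.41605e-08 − (-4.00000e-05)) = 3.33215e-06.
Running total after k=1: 0.000383919.
Order-2 term: −1/720 · (-1.76933e-10 − (-1.20000e-05)) = -1.66664e-08.
Running total after k=2: 0.000383902.
Order-3 term: 1/30240 · (-4.12672e-12 − (-6.72000e-06)) = 2.22222e-10.
Running total after k=3: 0.000383902.
Order-4 term: −1/1209600 · (-1.54687e-13 − (-6.04800e-06)) = -5.00000e-12.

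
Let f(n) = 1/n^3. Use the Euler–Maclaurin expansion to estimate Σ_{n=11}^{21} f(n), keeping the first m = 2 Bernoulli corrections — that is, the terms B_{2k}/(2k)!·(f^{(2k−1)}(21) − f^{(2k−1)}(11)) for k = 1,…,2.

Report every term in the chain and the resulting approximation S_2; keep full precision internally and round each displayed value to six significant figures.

S_2 ≈ 0.00344384

Integral: ∫_11^21 1/x^3 dx = 0.00299844.
Boundary: ½(f(11) + f(21)) = ½(0.000751315 + 0.000107980) = 0.000429647.
Running total after boundary: 0.00342809.
Correction k=1: B_{2}/2! · (f^{(1)}(21) − f^{(1)}(11)) = 1/12 · (-1.54257e-05 − (-0.000204904)) = 1.57899e-05.
Running total after k=1: 0.00344388.
Correction k=2: B_{4}/4! · (f^{(3)}(21) − f^{(3)}(11)) = −1/720 · (-6.99577e-07 − (-3.38684e-05)) = -4.60679e-08.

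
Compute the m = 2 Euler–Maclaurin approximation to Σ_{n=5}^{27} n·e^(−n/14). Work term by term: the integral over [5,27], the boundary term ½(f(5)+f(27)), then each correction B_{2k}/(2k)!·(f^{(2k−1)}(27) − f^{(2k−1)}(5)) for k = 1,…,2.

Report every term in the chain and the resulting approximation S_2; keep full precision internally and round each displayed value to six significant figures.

Integral: ∫_5^27 x·e^(−x/14) dx = 102.679.
½[f(5) + f(27)] = ½[3.49836 + 3.92460] = 3.71148.
So far: 106.390.
Order-1 term: 1/12 · (-0.134973 − 0.449789) = -0.0487302.
After k=1: 106.341.
Order-2 term: −1/720 · (0.000794583 − 0.00943436) = 1.19997e-05.

S_2 ≈ 106.341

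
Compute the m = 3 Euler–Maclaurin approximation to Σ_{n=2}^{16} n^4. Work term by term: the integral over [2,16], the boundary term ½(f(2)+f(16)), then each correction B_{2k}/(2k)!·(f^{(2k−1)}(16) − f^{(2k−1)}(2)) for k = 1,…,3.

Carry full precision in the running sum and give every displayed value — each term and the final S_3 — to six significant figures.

S_3 ≈ 243847

The integral term ∫_2^16 x^4 dx = 209709.
½[f(2) + f(16)] = ½[16.0000 + 65536.0] = 32776.0.
So far: 242485.
Correction k=1: B_{2}/2! · (f^{(1)}(16) − f^{(1)}(2)) = 1/12 · (16384.0 − 32.0000) = 1362.67.
Running total after k=1: 243847.
Correction k=2: B_{4}/4! · (f^{(3)}(16) − f^{(3)}(2)) = −1/720 · (384.000 − 48.0000) = -0.466667.
Running total after k=2: 243847.
Correction k=3: B_{6}/6! · (f^{(5)}(16) − f^{(5)}(2)) = 1/30240 · (0.00000 − 0.00000) = 0.00000.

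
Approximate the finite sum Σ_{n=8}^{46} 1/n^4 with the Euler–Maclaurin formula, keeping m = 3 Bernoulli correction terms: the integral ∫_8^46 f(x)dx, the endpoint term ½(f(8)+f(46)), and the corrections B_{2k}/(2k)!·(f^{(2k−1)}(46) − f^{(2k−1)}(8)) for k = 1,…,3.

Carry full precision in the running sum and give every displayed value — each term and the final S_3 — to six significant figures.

The integral term ∫_8^46 1/x^4 dx = 0.000647617.
½[f(8) + f(46)] = ½[0.000244141 + 2.23341e-07] = 0.000122182.
Running total after boundary: 0.000769799.
Correction k=1: B_{2}/2! · (f^{(1)}(46) − f^{(1)}(8)) = 1/12 · (-1.94210e-08 − (-0.000122070)) = 1.01709e-05.
Running total after k=1: 0.000779970.
Correction k=2: B_{4}/4! · (f^{(3)}(46) − f^{(3)}(8)) = −1/720 · (-2.75345e-10 − (-5.72205e-05)) = -7.94725e-08.
Running total after k=2: 0.000779891.
Correction k=3: B_{6}/6! · (f^{(5)}(46) − f^{(5)}(8)) = 1/30240 · (-7.28700e-12 − (-5.00679e-05)) = 1.65568e-09.

S_3 ≈ 0.000779892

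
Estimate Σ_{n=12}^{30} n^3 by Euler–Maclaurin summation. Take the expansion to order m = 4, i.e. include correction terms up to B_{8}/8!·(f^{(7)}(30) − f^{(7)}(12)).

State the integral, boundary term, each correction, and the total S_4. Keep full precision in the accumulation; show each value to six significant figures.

S_4 ≈ 211869

Integral: ∫_12^30 x^3 dx = 197316.
½[f(12) + f(30)] = ½[1728.00 + 27000.0] = 14364.0.
Integral + boundary = 211680.
Correction k=1: B_{2}/2! · (f^{(1)}(30) − f^{(1)}(12)) = 1/12 · (2700.00 − 432.000) = 189.000.
Running total after k=1: 211869.
Correction k=2: B_{4}/4! · (f^{(3)}(30) − f^{(3)}(12)) = −1/720 · (6.00000 − 6.00000) = 0.00000.
Running total after k=2: 211869.
Correction k=3: B_{6}/6! · (f^{(5)}(30) − f^{(5)}(12)) = 1/30240 · (0.00000 − 0.00000) = 0.00000.
Running total after k=3: 211869.
Correction k=4: B_{8}/8! · (f^{(7)}(30) − f^{(7)}(12)) = −1/1209600 · (0.00000 − 0.00000) = 0.00000.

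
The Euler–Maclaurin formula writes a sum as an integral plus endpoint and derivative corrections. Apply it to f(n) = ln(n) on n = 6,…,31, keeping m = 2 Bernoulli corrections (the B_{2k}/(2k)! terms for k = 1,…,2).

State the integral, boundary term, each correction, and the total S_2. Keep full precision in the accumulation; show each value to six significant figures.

Integral: ∫_6^31 ln(x) dx = 70.7030.
½[f(6) + f(31)] = ½[1.79176 + 3.43399] = 2.61287.
So far: 73.3159.
Correction k=1: B_{2}/2! · (f^{(1)}(31) − f^{(1)}(6)) = 1/12 · (0.0322581 − 0.166667) = -0.0112007.
Partial sum through k=1: 73.3047.
Correction k=2: B_{4}/4! · (f^{(3)}(31) − f^{(3)}(6)) = −1/720 · (6.71344e-05 − 0.00925926) = 1.27668e-05.

S_2 ≈ 73.3047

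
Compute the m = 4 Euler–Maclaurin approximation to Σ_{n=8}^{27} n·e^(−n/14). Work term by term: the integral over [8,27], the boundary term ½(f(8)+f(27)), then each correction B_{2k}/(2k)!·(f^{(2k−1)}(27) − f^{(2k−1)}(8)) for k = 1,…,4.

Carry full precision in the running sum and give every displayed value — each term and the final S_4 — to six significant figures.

S_4 ≈ 94.6888

∫_8^27 x·e^(−x/14) dx evaluates to 90.4990.
Endpoint term: (f(8) + f(27))/2 = (4.51774 + 3.92460)/2 = 4.22117.
Running total after boundary: 94.7202.
k=1: B_{2}/(2)! × [f^{(1)}(27) − f^{(1)}(8)] = 1/12 × (-0.134973 − 0.242022) = -0.0314163.
After k=1: 94.6888.
k=2: B_{4}/(4)! × [f^{(3)}(27) − f^{(3)}(8)] = −1/720 × (0.000794583 − 0.00699724) = 8.61480e-06.
After k=2: 94.6888.
k=3: B_{6}/(6)! × [f^{(5)}(27) − f^{(5)}(8)] = 1/30240 × (1.16215e-05 − 6.51003e-05) = -1.76848e-09.
After k=3: 94.6888.
k=4: B_{8}/(8)! × [f^{(7)}(27) − f^{(7)}(8)] = −1/1209600 × (9.79026e-08 − 4.82145e-07) = 3.17661e-13.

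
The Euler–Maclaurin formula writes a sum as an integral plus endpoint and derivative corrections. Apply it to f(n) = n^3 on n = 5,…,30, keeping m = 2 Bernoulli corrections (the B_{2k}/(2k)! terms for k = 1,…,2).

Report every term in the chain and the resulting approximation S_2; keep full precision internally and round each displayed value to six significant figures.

∫_5^30 x^3 dx evaluates to 202344.
½[f(5) + f(30)] = ½[125.000 + 27000.0] = 13562.5.
So far: 215906.
k=1: B_{2}/(2)! × [f^{(1)}(30) − f^{(1)}(5)] = 1/12 × (2700.00 − 75.0000) = 218.750.
Partial sum through k=1: 216125.
k=2: B_{4}/(4)! × [f^{(3)}(30) − f^{(3)}(5)] = −1/720 × (6.00000 − 6.00000) = 0.00000.

S_2 ≈ 216125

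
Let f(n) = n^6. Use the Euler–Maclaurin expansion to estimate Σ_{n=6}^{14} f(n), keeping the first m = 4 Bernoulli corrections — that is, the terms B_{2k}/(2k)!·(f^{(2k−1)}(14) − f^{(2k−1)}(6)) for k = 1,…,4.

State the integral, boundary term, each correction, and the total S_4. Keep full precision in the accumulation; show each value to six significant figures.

S_4 ≈ 1.90718e+07

∫_6^14 x^6 dx evaluates to 1.50191e+07.
½[f(6) + f(14)] = ½[46656.0 + 7.52954e+06] = 3.78810e+06.
So far: 1.88072e+07.
Correction k=1: B_{2}/2! · (f^{(1)}(14) − f^{(1)}(6)) = 1/12 · (3.22694e+06 − 46656.0) = 265024.
Partial sum through k=1: 1.90722e+07.
Correction k=2: B_{4}/4! · (f^{(3)}(14) − f^{(3)}(6)) = −1/720 · (329280 − 25920.0) = -421.333.
Partial sum through k=2: 1.90718e+07.
Correction k=3: B_{6}/6! · (f^{(5)}(14) − f^{(5)}(6)) = 1/30240 · (10080.0 − 4320.00) = 0.190476.
Partial sum through k=3: 1.90718e+07.
Correction k=4: B_{8}/8! · (f^{(7)}(14) − f^{(7)}(6)) = −1/1209600 · (0.00000 − 0.00000) = 0.00000.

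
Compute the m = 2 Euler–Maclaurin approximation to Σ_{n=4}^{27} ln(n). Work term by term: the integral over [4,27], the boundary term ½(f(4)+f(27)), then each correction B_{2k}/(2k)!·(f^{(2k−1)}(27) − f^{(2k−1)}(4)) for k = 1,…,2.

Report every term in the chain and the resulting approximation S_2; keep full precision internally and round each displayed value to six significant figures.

∫_4^27 ln(x) dx evaluates to 60.4424.
½[f(4) + f(27)] = ½[1.38629 + 3.29584] = 2.34107.
Integral + boundary = 62.7835.
Correction k=1: B_{2}/2! · (f^{(1)}(27) − f^{(1)}(4)) = 1/12 · (0.0370370 − 0.250000) = -0.0177469.
After k=1: 62.7657.
Correction k=2: B_{4}/4! · (f^{(3)}(27) − f^{(3)}(4)) = −1/720 · (0.000101611 − 0.0312500) = 4.32617e-05.

S_2 ≈ 62.7658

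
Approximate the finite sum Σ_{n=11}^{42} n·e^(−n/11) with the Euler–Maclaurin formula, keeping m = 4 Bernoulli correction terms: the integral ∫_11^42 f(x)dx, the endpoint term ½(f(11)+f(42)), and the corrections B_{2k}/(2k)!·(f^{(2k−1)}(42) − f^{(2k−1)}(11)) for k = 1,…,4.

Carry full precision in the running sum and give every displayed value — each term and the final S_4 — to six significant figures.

The integral term ∫_11^42 x·e^(−x/11) dx = 76.2197.
½[f(11) + f(42)] = ½[4.04667 + 0.922644] = 2.48466.
Integral + boundary = 78.7043.
k=1: B_{2}/(2)! × [f^{(1)}(42) − f^{(1)}(11)] = 1/12 × (-0.0619090 − 0.00000) = -0.00515908.
After k=1: 78.6992.
k=2: B_{4}/(4)! × [f^{(3)}(42) − f^{(3)}(11)] = −1/720 × (-0.000148542 − 0.00608065) = 8.65166e-06.
After k=2: 78.6992.
k=3: B_{6}/(6)! × [f^{(5)}(42) − f^{(5)}(11)] = 1/30240 × (1.77323e-06 − 0.000100507) = -3.26499e-09.
After k=3: 78.6992.
k=4: B_{8}/(8)! × [f^{(7)}(42) − f^{(7)}(11)] = −1/1209600 × (3.94552e-08 − 1.24595e-06) = 9.97433e-13.

S_4 ≈ 78.6992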